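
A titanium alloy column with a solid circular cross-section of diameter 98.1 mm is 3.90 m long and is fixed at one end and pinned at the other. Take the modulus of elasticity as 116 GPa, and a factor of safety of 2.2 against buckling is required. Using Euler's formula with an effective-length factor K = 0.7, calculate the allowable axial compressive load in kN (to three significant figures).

I = πd⁴/64 = π×98.1⁴/64 = 4.546×10^6 mm⁴.
Effective length L_e = KL = 0.7×3.90 m = 2730 mm.
Euler critical load P_cr = π²EI/L_e² = π²×116000×4.546×10^6/2730² = 698400 N.
P_allow = P_cr/n = 698400/2.2 = 317400 N.

P_allow = 317 kN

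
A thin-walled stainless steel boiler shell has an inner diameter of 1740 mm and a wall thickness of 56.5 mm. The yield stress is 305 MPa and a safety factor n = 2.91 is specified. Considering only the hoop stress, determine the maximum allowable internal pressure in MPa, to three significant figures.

σ_allow = 305/2.91 = 104.8 MPa.
σ_h = pD/(2t) → p_allow = 2σ_allow t/D = 2×104.8×56.5/1740 = 6.807 MPa.

p_allow = 6.81 MPa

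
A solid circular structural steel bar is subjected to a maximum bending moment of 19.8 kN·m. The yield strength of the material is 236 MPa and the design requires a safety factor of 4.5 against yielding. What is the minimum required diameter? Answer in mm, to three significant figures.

d = 157 mm

σ_allow = 236/4.5 = 52.44 MPa.
For a solid circular section σ = 32M/(πd³), so d³ = 32M/(π σ_allow) = 32×1.9800×10^7/(π×52.44) = 3.846×10^6 mm³.
d = 156.7 mm.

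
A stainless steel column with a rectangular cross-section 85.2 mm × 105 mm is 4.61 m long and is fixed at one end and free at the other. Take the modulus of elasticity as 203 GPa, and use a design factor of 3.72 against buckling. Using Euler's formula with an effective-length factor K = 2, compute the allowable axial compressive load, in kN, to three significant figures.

Buckling occurs about the weak axis: I_min = h·b³/12 = 105×85.2³/12 = 5.412×10^6 mm⁴ (b = 85.2 mm is the smaller dimension).
Effective length L_e = KL = 2×4.61 m = 9220 mm.
Euler critical load P_cr = π²EI/L_e² = π²×203000×5.412×10^6/9220² = 127500 N.
P_allow = P_cr/n = 127500/3.72 = 34290 N.

P_allow = 34.3 kN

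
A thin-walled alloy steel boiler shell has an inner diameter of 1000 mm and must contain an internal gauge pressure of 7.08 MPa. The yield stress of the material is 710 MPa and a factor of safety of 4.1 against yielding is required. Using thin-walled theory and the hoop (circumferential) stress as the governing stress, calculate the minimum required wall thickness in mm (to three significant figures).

t = 20.4 mm

σ_allow = 710/4.1 = 173.2 MPa.
Hoop stress σ_h = pD/(2t), so t = pD/(2σ_allow) = 7.08×1000/(2×173.2) = 20.44 mm.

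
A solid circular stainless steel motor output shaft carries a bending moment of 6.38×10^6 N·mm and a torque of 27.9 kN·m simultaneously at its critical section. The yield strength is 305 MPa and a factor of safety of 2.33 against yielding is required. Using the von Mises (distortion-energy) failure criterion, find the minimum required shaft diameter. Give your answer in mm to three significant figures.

σ_allow = σ_y/n = 305/2.33 = 130.9 MPa.
For a solid shaft σ_b = 32M/(πd³) and τ = 16T/(πd³), so the von Mises stress is σ' = (16/πd³)·√(4M²+3T²).
√(4M²+3T²) = √(4×(6.380×10^6)² + 3×(2.790×10^7)²) = 4.998×10^7 N·mm.
d³ = 16×4.998×10^7/(π×130.9) = 1.945×10^6 mm³.
d = 124.8 mm.

d = 125 mm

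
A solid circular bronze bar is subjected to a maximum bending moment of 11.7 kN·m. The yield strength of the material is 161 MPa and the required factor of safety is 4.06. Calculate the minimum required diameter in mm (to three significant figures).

σ_allow = 161/4.06 = 39.66 MPa.
For a solid circular section σ = 32M/(πd³), so d³ = 32M/(π σ_allow) = 32×1.1700×10^7/(π×39.66) = 3.005×10^6 mm³.
d = 144.3 mm.

d = 144 mm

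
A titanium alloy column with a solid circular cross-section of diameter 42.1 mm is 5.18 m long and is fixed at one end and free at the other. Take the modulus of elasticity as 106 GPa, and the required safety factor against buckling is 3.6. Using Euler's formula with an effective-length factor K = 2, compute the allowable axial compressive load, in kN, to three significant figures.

P_allow = 0.418 kN

I = πd⁴/64 = π×42.1⁴/64 = 154200 mm⁴.
Effective length L_e = KL = 2×5.18 m = 10360 mm.
Euler critical load P_cr = π²EI/L_e² = π²×106000×154200/10360² = 1503 N.
P_allow = P_cr/n = 1503/3.6 = 417.5 N.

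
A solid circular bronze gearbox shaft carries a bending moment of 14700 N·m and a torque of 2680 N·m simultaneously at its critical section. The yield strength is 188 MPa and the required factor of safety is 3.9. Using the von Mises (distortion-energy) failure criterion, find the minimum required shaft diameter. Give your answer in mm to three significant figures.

d = 147 mm

σ_allow = σ_y/n = 188/3.9 = 48.21 MPa.
For a solid shaft σ_b = 32M/(πd³) and τ = 16T/(πd³), so the von Mises stress is σ' = (16/πd³)·√(4M²+3T²).
√(4M²+3T²) = √(4×(1.470×10^7)² + 3×(2.680×10^6)²) = 2.976×10^7 N·mm.
d³ = 16×2.976×10^7/(π×48.21) = 3.145×10^6 mm³.
d = 146.5 mm.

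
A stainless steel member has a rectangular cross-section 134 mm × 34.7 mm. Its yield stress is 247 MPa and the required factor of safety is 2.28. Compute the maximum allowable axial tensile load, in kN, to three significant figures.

σ_allow = 247/2.28 = 108.3 MPa.
A = 134×34.7 = 4650 mm².
F_allow = σ_allow × A = 108.3×4650 = 503700 N.

F_allow = 504 kN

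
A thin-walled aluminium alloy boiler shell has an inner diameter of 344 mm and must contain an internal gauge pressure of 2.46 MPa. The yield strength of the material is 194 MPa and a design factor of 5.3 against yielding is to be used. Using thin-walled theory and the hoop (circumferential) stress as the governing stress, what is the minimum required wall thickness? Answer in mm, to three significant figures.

t = 11.6 mm

σ_allow = 194/5.3 = 36.60 MPa.
Hoop stress σ_h = pD/(2t), so t = pD/(2σ_allow) = 2.46×344/(2×36.60) = 11.56 mm.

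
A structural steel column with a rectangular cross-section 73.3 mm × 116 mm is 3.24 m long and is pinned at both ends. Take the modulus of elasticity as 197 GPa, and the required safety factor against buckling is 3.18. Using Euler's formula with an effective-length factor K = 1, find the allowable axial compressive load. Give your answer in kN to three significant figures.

P_allow = 222 kN

Buckling occurs about the weak axis: I_min = h·b³/12 = 116×73.3³/12 = 3.807×10^6 mm⁴ (b = 73.3 mm is the smaller dimension).
Effective length L_e = KL = 1×3.24 m = 3240 mm.
Euler critical load P_cr = π²EI/L_e² = π²×197000×3.807×10^6/3240² = 705100 N.
P_allow = P_cr/n = 705100/3.18 = 221700 N.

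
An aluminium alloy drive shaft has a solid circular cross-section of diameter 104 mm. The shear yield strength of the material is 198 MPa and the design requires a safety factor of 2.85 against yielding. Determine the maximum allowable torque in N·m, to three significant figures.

T_allow = 15300 N·m

τ_allow = 198/2.85 = 69.47 MPa.
For a solid shaft T_allow = τ_allow·πd³/16; πd³/16 = π×104³/16 = 220900 mm³.
T_allow = 69.47×220900 = 1.534×10^7 N·mm = 15340 N·m.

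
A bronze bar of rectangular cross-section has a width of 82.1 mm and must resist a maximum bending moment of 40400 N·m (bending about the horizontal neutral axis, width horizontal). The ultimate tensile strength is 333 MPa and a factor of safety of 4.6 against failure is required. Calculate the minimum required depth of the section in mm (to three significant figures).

h = 202 mm

σ_allow = 333/4.6 = 72.39 MPa.
For a rectangular section σ = 6M/(bh²), so h² = 6M/(b σ_allow) = 6×4.0400×10^7/(82.1×72.39) = 40790 mm².
h = 202.0 mm.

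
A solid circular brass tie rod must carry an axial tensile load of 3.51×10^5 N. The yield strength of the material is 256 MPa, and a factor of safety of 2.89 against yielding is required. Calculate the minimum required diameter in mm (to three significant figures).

d = 71.0 mm

Allowable stress σ_allow = 256/2.89 = 88.58 MPa.
Required area A = F/σ_allow = 351000/88.58 = 3962 mm².
A = πd²/4 → d = √(4A/π) = 71.03 mm.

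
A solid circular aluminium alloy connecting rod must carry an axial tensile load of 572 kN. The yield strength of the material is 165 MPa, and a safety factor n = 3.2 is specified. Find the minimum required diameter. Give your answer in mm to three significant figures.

d = 119 mm

Allowable stress σ_allow = 165/3.2 = 51.56 MPa.
Required area A = F/σ_allow = 572000/51.56 = 11090 mm².
A = πd²/4 → d = √(4A/π) = 118.8 mm.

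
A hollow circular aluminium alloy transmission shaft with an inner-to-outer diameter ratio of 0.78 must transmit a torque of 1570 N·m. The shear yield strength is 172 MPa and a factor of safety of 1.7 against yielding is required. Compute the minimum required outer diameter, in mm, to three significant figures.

τ_allow = 172/1.7 = 101.2 MPa.
For a hollow shaft τ = 16T/[πd_o³(1−k⁴)] with k = 0.78, so 1−k⁴ = 0.6298.
d_o³ = 16T/[π τ_allow (1−k⁴)] = 16×1570000/(π×101.2×0.6298) = 125500 mm³.
d_o = 50.06 mm.

d_o = 50.1 mm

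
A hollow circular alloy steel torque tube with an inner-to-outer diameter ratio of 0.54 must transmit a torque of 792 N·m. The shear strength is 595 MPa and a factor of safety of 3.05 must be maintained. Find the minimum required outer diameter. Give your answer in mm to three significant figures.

d_o = 28.3 mm

τ_allow = 595/3.05 = 195.1 MPa.
For a hollow shaft τ = 16T/[πd_o³(1−k⁴)] with k = 0.54, so 1−k⁴ = 0.9150.
d_o³ = 16T/[π τ_allow (1−k⁴)] = 16×792000/(π×195.1×0.9150) = 22600 mm³.
d_o = 28.27 mm.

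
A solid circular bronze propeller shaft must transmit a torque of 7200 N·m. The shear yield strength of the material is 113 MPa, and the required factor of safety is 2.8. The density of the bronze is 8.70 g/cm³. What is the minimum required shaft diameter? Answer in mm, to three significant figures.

Allowable shear stress τ_allow = 113/2.8 = 40.36 MPa.
For a solid shaft τ = 16T/(πd³), so d³ = 16T/(π τ_allow) = 16×7200000/(π×40.36) = 908600 mm³.
d = (908600)^(1/3) = 96.86 mm.

d = 96.9 mm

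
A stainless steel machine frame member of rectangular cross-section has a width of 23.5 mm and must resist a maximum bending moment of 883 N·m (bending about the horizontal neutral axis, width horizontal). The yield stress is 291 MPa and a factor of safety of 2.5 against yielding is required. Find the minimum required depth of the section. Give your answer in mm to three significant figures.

σ_allow = 291/2.5 = 116.4 MPa.
For a rectangular section σ = 6M/(bh²), so h² = 6M/(b σ_allow) = 6×883000/(23.5×116.4) = 1937 mm².
h = 44.01 mm.

h = 44.0 mm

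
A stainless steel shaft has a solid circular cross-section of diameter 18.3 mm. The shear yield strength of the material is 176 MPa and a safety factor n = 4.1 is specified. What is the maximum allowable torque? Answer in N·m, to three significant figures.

τ_allow = 176/4.1 = 42.93 MPa.
For a solid shaft T_allow = τ_allow·πd³/16; πd³/16 = π×18.3³/16 = 1203 mm³.
T_allow = 42.93×1203 = 51650 N·mm = 51.65 N·m.

T_allow = 51.7 N·m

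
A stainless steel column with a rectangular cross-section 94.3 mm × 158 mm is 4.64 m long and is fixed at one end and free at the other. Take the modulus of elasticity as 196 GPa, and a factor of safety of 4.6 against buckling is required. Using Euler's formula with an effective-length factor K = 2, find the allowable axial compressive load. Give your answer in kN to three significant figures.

Buckling occurs about the weak axis: I_min = h·b³/12 = 158×94.3³/12 = 1.104×10^7 mm⁴ (b = 94.3 mm is the smaller dimension).
Effective length L_e = KL = 2×4.64 m = 9280 mm.
Euler critical load P_cr = π²EI/L_e² = π²×196000×1.104×10^7/9280² = 248000 N.
P_allow = P_cr/n = 248000/4.6 = 53920 N.

P_allow = 53.9 kN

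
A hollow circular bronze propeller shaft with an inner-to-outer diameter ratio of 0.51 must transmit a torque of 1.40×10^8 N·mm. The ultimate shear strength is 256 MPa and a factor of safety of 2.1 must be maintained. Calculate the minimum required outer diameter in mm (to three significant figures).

d_o = 184 mm

τ_allow = 256/2.1 = 121.9 MPa.
For a hollow shaft τ = 16T/[πd_o³(1−k⁴)] with k = 0.51, so 1−k⁴ = 0.9323.
d_o³ = 16T/[π τ_allow (1−k⁴)] = 16×1.4000×10^8/(π×121.9×0.9323) = 6.273×10^6 mm³.
d_o = 184.4 mm.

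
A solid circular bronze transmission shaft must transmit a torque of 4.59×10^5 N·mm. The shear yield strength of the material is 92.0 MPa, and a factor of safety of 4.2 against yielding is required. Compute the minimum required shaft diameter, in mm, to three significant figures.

d = 47.4 mm

Allowable shear stress τ_allow = 92.0/4.2 = 21.90 MPa.
For a solid shaft τ = 16T/(πd³), so d³ = 16T/(π τ_allow) = 16×459000/(π×21.90) = 106700 mm³.
d = (106700)^(1/3) = 47.43 mm.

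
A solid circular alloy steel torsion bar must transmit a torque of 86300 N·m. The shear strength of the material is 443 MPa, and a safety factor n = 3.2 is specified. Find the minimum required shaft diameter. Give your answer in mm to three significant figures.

Allowable shear stress τ_allow = 443/3.2 = 138.4 MPa.
For a solid shaft τ = 16T/(πd³), so d³ = 16T/(π τ_allow) = 16×8.6300×10^7/(π×138.4) = 3.175×10^6 mm³.
d = (3.175×10^6)^(1/3) = 147.0 mm.

d = 147 mm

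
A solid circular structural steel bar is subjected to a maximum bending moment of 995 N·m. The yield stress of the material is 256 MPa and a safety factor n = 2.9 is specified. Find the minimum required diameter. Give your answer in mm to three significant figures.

d = 48.6 mm

σ_allow = 256/2.9 = 88.28 MPa.
For a solid circular section σ = 32M/(πd³), so d³ = 32M/(π σ_allow) = 32×995000/(π×88.28) = 114800 mm³.
d = 48.60 mm.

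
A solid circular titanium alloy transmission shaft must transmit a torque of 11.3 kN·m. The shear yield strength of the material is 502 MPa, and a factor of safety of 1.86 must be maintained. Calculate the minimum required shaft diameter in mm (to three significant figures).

d = 59.7 mm

Allowable shear stress τ_allow = 502/1.86 = 269.9 MPa.
For a solid shaft τ = 16T/(πd³), so d³ = 16T/(π τ_allow) = 16×1.1300×10^7/(π×269.9) = 213200 mm³.
d = (213200)^(1/3) = 59.74 mm.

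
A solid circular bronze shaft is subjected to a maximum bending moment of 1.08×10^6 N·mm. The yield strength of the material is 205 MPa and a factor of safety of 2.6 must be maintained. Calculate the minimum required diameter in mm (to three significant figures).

d = 51.9 mm

σ_allow = 205/2.6 = 78.85 MPa.
For a solid circular section σ = 32M/(πd³), so d³ = 32M/(π σ_allow) = 32×1080000/(π×78.85) = 139500 mm³.
d = 51.87 mm.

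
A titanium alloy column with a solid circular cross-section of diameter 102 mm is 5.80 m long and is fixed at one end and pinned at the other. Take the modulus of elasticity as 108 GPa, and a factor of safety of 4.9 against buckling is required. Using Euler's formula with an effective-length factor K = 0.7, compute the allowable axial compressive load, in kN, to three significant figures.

I = πd⁴/64 = π×102⁴/64 = 5.313×10^6 mm⁴.
Effective length L_e = KL = 0.7×5.80 m = 4060 mm.
Euler critical load P_cr = π²EI/L_e² = π²×108000×5.313×10^6/4060² = 343600 N.
P_allow = P_cr/n = 343600/4.9 = 70120 N.

P_allow = 70.1 kN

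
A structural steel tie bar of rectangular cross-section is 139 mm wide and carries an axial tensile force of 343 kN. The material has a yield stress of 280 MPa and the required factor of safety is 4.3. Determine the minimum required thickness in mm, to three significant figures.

σ_allow = 280/4.3 = 65.12 MPa.
Required area A = F/σ_allow = 343000/65.12 = 5268 mm².
t = A/w = 5268/139 = 37.90 mm.

t = 37.9 mm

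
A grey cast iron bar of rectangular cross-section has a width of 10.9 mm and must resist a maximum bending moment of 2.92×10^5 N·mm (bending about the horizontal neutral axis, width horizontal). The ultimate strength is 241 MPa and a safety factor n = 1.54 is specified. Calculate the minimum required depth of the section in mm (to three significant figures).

σ_allow = 241/1.54 = 156.5 MPa.
For a rectangular section σ = 6M/(bh²), so h² = 6M/(b σ_allow) = 6×292000/(10.9×156.5) = 1027 mm².
h = 32.05 mm.

h = 32.0 mm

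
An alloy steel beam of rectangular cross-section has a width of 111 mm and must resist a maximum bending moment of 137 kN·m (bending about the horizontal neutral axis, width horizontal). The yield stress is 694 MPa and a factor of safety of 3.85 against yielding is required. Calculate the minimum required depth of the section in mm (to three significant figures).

σ_allow = 694/3.85 = 180.3 MPa.
For a rectangular section σ = 6M/(bh²), so h² = 6M/(b σ_allow) = 6×1.3700×10^8/(111×180.3) = 41080 mm².
h = 202.7 mm.

h = 203 mm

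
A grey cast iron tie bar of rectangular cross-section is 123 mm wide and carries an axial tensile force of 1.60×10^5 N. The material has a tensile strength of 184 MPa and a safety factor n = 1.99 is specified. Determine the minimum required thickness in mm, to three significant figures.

t = 14.1 mm

σ_allow = 184/1.99 = 92.46 MPa.
Required area A = F/σ_allow = 160000/92.46 = 1730 mm².
t = A/w = 1730/123 = 14.07 mm.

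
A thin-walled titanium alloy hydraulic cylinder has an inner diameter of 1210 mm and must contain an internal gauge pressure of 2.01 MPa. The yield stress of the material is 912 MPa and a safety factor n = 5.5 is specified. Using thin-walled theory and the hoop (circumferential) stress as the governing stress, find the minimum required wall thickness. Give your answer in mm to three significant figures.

σ_allow = 912/5.5 = 165.8 MPa.
Hoop stress σ_h = pD/(2t), so t = pD/(2σ_allow) = 2.01×1210/(2×165.8) = 7.334 mm.

t = 7.33 mm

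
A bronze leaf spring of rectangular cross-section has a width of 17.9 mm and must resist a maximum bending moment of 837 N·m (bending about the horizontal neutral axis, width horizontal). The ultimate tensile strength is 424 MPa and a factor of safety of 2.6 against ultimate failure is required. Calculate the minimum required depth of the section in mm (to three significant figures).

σ_allow = 424/2.6 = 163.1 MPa.
For a rectangular section σ = 6M/(bh²), so h² = 6M/(b σ_allow) = 6×837000/(17.9×163.1) = 1720 mm².
h = 41.48 mm.

h = 41.5 mm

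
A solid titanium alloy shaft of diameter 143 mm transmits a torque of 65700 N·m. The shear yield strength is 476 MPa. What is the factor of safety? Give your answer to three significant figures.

τ = 16T/(πd³) = 16×6.5700×10^7/(π×143³) = 114.4 MPa.
n = τ_limit/τ = 476/114.4 = 4.160.

n = 4.16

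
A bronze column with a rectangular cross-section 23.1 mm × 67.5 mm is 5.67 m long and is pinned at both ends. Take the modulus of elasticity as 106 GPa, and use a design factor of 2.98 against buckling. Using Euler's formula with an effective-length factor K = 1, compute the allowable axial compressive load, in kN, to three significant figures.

P_allow = 0.757 kN

Buckling occurs about the weak axis: I_min = h·b³/12 = 67.5×23.1³/12 = 69340 mm⁴ (b = 23.1 mm is the smaller dimension).
Effective length L_e = KL = 1×5.67 m = 5670 mm.
Euler critical load P_cr = π²EI/L_e² = π²×106000×69340/5670² = 2256 N.
P_allow = P_cr/n = 2256/2.98 = 757.1 N.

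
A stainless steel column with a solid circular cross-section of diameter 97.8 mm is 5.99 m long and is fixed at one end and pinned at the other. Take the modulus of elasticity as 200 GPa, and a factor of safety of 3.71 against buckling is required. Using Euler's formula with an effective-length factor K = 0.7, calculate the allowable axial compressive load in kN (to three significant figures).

I = πd⁴/64 = π×97.8⁴/64 = 4.491×10^6 mm⁴.
Effective length L_e = KL = 0.7×5.99 m = 4193 mm.
Euler critical load P_cr = π²EI/L_e² = π²×200000×4.491×10^6/4193² = 504200 N.
P_allow = P_cr/n = 504200/3.71 = 135900 N.

P_allow = 136 kN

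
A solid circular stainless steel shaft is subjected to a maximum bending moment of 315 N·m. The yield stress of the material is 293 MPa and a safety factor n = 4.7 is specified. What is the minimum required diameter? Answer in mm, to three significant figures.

σ_allow = 293/4.7 = 62.34 MPa.
For a solid circular section σ = 32M/(πd³), so d³ = 32M/(π σ_allow) = 32×315000/(π×62.34) = 51470 mm³.
d = 37.20 mm.

d = 37.2 mm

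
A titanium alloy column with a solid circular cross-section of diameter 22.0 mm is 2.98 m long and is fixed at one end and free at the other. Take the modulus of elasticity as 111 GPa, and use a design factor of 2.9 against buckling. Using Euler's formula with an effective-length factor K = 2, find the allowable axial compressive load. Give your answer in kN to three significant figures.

P_allow = 0.122 kN

I = πd⁴/64 = π×22.0⁴/64 = 11500 mm⁴.
Effective length L_e = KL = 2×2.98 m = 5960 mm.
Euler critical load P_cr = π²EI/L_e² = π²×111000×11500/5960² = 354.6 N.
P_allow = P_cr/n = 354.6/2.9 = 122.3 N.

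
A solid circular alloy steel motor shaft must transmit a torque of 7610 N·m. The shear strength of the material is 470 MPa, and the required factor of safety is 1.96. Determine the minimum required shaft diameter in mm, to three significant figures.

Allowable shear stress τ_allow = 470/1.96 = 239.8 MPa.
For a solid shaft τ = 16T/(πd³), so d³ = 16T/(π τ_allow) = 16×7610000/(π×239.8) = 161600 mm³.
d = (161600)^(1/3) = 54.47 mm.

d = 54.5 mm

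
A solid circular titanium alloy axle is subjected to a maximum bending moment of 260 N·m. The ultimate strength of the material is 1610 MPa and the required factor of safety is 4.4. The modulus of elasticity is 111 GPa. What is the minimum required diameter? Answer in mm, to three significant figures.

d = 19.3 mm

σ_allow = 1610/4.4 = 365.9 MPa.
For a solid circular section σ = 32M/(πd³), so d³ = 32M/(π σ_allow) = 32×260000/(π×365.9) = 7238 mm³.
d = 19.34 mm.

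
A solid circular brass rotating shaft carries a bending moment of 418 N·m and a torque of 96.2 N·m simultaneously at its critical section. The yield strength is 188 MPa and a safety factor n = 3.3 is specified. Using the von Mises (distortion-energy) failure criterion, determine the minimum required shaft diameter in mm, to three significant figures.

σ_allow = σ_y/n = 188/3.3 = 56.97 MPa.
For a solid shaft σ_b = 32M/(πd³) and τ = 16T/(πd³), so the von Mises stress is σ' = (16/πd³)·√(4M²+3T²).
√(4M²+3T²) = √(4×(418000)² + 3×(96200)²) = 852400 N·mm.
d³ = 16×852400/(π×56.97) = 76210 mm³.
d = 42.40 mm.

d = 42.4 mm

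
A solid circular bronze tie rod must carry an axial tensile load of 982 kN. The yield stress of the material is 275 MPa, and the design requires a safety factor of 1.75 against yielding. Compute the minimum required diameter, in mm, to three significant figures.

Allowable stress σ_allow = 275/1.75 = 157.1 MPa.
Required area A = F/σ_allow = 982000/157.1 = 6249 mm².
A = πd²/4 → d = √(4A/π) = 89.20 mm.

d = 89.2 mm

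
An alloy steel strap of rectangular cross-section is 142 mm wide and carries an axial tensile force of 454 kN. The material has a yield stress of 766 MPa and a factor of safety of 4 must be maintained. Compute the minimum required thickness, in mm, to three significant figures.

t = 16.7 mm

σ_allow = 766/4 = 191.5 MPa.
Required area A = F/σ_allow = 454000/191.5 = 2371 mm².
t = A/w = 2371/142 = 16.70 mm.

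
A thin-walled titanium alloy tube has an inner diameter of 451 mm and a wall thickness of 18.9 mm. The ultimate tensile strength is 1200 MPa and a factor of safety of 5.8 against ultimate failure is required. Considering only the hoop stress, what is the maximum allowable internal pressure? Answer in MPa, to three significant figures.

σ_allow = 1200/5.8 = 206.9 MPa.
σ_h = pD/(2t) → p_allow = 2σ_allow t/D = 2×206.9×18.9/451 = 17.34 MPa.

p_allow = 17.3 MPa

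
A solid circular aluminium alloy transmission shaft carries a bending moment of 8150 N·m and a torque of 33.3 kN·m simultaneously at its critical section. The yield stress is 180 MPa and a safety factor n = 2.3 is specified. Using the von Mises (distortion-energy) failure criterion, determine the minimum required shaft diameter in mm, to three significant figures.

d = 157 mm

σ_allow = σ_y/n = 180/2.3 = 78.26 MPa.
For a solid shaft σ_b = 32M/(πd³) and τ = 16T/(πd³), so the von Mises stress is σ' = (16/πd³)·√(4M²+3T²).
√(4M²+3T²) = √(4×(8.150×10^6)² + 3×(3.330×10^7)²) = 5.994×10^7 N·mm.
d³ = 16×5.994×10^7/(π×78.26) = 3.900×10^6 mm³.
d = 157.4 mm.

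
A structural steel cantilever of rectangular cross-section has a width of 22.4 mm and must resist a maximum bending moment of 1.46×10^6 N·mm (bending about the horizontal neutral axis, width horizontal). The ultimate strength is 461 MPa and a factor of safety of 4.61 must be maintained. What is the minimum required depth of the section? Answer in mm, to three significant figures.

h = 62.5 mm

σ_allow = 461/4.61 = 100.0 MPa.
For a rectangular section σ = 6M/(bh²), so h² = 6M/(b σ_allow) = 6×1460000/(22.4×100.0) = 3911 mm².
h = 62.54 mm.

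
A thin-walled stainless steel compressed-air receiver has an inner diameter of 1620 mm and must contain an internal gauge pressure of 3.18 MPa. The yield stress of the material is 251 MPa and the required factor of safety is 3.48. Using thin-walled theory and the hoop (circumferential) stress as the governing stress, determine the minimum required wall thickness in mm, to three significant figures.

t = 35.7 mm

σ_allow = 251/3.48 = 72.13 MPa.
Hoop stress σ_h = pD/(2t), so t = pD/(2σ_allow) = 3.18×1620/(2×72.13) = 35.71 mm.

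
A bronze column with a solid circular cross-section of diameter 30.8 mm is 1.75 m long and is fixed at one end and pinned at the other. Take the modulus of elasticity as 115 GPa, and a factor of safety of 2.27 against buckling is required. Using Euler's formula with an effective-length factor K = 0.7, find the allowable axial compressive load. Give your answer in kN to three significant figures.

P_allow = 14.7 kN

I = πd⁴/64 = π×30.8⁴/64 = 44170 mm⁴.
Effective length L_e = KL = 0.7×1.75 m = 1225 mm.
Euler critical load P_cr = π²EI/L_e² = π²×115000×44170/1225² = 33410 N.
P_allow = P_cr/n = 33410/2.27 = 14720 N.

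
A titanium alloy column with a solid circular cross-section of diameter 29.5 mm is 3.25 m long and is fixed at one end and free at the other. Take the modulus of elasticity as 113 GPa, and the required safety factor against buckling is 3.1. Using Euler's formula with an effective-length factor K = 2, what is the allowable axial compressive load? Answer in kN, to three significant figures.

I = πd⁴/64 = π×29.5⁴/64 = 37180 mm⁴.
Effective length L_e = KL = 2×3.25 m = 6500 mm.
Euler critical load P_cr = π²EI/L_e² = π²×113000×37180/6500² = 981.3 N.
P_allow = P_cr/n = 981.3/3.1 = 316.6 N.

P_allow = 0.317 kN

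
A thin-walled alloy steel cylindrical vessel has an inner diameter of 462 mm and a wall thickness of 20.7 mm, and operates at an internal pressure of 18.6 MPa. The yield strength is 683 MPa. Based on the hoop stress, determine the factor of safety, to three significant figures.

n = 3.29

σ_h = pD/(2t) = 18.6×462/(2×20.7) = 207.6 MPa.
n = 683/207.6 = 3.291.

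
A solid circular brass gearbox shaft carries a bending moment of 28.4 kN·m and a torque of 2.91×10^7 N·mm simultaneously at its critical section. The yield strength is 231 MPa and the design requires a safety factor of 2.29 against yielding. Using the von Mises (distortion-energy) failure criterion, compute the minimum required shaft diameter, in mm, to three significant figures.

σ_allow = σ_y/n = 231/2.29 = 100.9 MPa.
For a solid shaft σ_b = 32M/(πd³) and τ = 16T/(πd³), so the von Mises stress is σ' = (16/πd³)·√(4M²+3T²).
√(4M²+3T²) = √(4×(2.840×10^7)² + 3×(2.910×10^7)²) = 7.594×10^7 N·mm.
d³ = 16×7.594×10^7/(π×100.9) = 3.834×10^6 mm³.
d = 156.5 mm.

d = 157 mm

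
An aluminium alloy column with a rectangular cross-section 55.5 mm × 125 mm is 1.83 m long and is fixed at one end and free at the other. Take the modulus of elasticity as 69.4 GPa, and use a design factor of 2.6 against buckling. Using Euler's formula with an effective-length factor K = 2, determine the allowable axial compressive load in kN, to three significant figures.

Buckling occurs about the weak axis: I_min = h·b³/12 = 125×55.5³/12 = 1.781×10^6 mm⁴ (b = 55.5 mm is the smaller dimension).
Effective length L_e = KL = 2×1.83 m = 3660 mm.
Euler critical load P_cr = π²EI/L_e² = π²×69400×1.781×10^6/3660² = 91060 N.
P_allow = P_cr/n = 91060/2.6 = 35020 N.

P_allow = 35.0 kN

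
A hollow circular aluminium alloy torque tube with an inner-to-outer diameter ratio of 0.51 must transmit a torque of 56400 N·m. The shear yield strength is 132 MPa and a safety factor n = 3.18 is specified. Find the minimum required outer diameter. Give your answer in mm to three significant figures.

d_o = 195 mm

τ_allow = 132/3.18 = 41.51 MPa.
For a hollow shaft τ = 16T/[πd_o³(1−k⁴)] with k = 0.51, so 1−k⁴ = 0.9323.
d_o³ = 16T/[π τ_allow (1−k⁴)] = 16×5.6400×10^7/(π×41.51×0.9323) = 7.422×10^6 mm³.
d_o = 195.1 mm.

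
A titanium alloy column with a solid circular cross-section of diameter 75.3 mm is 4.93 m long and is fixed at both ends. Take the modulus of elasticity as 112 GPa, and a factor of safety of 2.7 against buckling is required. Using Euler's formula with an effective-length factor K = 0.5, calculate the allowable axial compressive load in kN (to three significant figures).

P_allow = 106 kN

I = πd⁴/64 = π×75.3⁴/64 = 1.578×10^6 mm⁴.
Effective length L_e = KL = 0.5×4.93 m = 2465 mm.
Euler critical load P_cr = π²EI/L_e² = π²×112000×1.578×10^6/2465² = 287100 N.
P_allow = P_cr/n = 287100/2.7 = 106300 N.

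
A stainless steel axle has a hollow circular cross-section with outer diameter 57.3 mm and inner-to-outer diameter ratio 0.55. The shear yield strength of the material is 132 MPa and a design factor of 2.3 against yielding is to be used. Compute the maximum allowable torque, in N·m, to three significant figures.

T_allow = 1930 N·m

τ_allow = 132/2.3 = 57.39 MPa.
For a hollow shaft T_allow = τ_allow·πd_o³(1−k⁴)/16 with 1−k⁴ = 0.9085, so πd_o³(1−k⁴)/16 = 33560 mm³.
T_allow = 57.39×33560 = 1.926×10^6 N·mm = 1926 N·m.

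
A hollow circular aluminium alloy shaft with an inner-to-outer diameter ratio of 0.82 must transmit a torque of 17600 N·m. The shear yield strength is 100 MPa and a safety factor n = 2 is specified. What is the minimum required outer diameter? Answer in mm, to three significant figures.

τ_allow = 100/2 = 50.00 MPa.
For a hollow shaft τ = 16T/[πd_o³(1−k⁴)] with k = 0.82, so 1−k⁴ = 0.5479.
d_o³ = 16T/[π τ_allow (1−k⁴)] = 16×1.7600×10^7/(π×50.00×0.5479) = 3.272×10^6 mm³.
d_o = 148.5 mm.

d_o = 148 mm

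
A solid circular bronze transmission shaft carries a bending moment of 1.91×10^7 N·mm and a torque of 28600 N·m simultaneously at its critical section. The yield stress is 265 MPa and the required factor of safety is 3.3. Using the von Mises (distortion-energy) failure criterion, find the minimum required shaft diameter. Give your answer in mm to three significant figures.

d = 158 mm

σ_allow = σ_y/n = 265/3.3 = 80.30 MPa.
For a solid shaft σ_b = 32M/(πd³) and τ = 16T/(πd³), so the von Mises stress is σ' = (16/πd³)·√(4M²+3T²).
√(4M²+3T²) = √(4×(1.910×10^7)² + 3×(2.860×10^7)²) = 6.255×10^7 N·mm.
d³ = 16×6.255×10^7/(π×80.30) = 3.967×10^6 mm³.
d = 158.3 mm.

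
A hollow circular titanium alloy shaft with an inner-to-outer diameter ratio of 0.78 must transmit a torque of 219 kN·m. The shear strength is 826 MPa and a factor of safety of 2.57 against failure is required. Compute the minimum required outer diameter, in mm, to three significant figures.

τ_allow = 826/2.57 = 321.4 MPa.
For a hollow shaft τ = 16T/[πd_o³(1−k⁴)] with k = 0.78, so 1−k⁴ = 0.6298.
d_o³ = 16T/[π τ_allow (1−k⁴)] = 16×2.1900×10^8/(π×321.4×0.6298) = 5.510×10^6 mm³.
d_o = 176.6 mm.

d_o = 177 mm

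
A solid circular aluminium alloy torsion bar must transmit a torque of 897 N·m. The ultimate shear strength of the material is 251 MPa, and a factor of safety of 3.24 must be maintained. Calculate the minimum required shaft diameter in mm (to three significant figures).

Allowable shear stress τ_allow = 251/3.24 = 77.47 MPa.
For a solid shaft τ = 16T/(πd³), so d³ = 16T/(π τ_allow) = 16×897000/(π×77.47) = 58970 mm³.
d = (58970)^(1/3) = 38.92 mm.

d = 38.9 mm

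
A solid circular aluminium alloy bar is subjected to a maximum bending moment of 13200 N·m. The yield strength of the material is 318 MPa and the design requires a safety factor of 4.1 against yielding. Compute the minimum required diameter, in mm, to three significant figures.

σ_allow = 318/4.1 = 77.56 MPa.
For a solid circular section σ = 32M/(πd³), so d³ = 32M/(π σ_allow) = 32×1.3200×10^7/(π×77.56) = 1.734×10^6 mm³.
d = 120.1 mm.

d = 120 mm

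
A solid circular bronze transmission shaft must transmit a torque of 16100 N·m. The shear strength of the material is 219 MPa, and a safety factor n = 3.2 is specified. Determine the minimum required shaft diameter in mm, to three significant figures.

d = 106 mm

Allowable shear stress τ_allow = 219/3.2 = 68.44 MPa.
For a solid shaft τ = 16T/(πd³), so d³ = 16T/(π τ_allow) = 16×1.6100×10^7/(π×68.44) = 1.198×10^6 mm³.
d = (1.198×10^6)^(1/3) = 106.2 mm.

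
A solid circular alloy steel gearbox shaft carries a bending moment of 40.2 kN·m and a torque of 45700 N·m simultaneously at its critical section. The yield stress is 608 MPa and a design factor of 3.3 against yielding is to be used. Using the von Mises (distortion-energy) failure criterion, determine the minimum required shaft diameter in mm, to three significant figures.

σ_allow = σ_y/n = 608/3.3 = 184.2 MPa.
For a solid shaft σ_b = 32M/(πd³) and τ = 16T/(πd³), so the von Mises stress is σ' = (16/πd³)·√(4M²+3T²).
√(4M²+3T²) = √(4×(4.020×10^7)² + 3×(4.570×10^7)²) = 1.128×10^8 N·mm.
d³ = 16×1.128×10^8/(π×184.2) = 3.119×10^6 mm³.
d = 146.1 mm.

d = 146 mm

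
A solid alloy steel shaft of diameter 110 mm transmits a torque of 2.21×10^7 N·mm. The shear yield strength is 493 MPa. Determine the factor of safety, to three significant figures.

τ = 16T/(πd³) = 16×2.2100×10^7/(π×110³) = 84.56 MPa.
n = τ_limit/τ = 493/84.56 = 5.830.

n = 5.83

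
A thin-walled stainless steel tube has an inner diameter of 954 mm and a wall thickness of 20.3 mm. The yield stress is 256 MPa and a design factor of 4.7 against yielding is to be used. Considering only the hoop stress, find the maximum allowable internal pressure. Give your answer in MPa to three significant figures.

p_allow = 2.32 MPa

σ_allow = 256/4.7 = 54.47 MPa.
σ_h = pD/(2t) → p_allow = 2σ_allow t/D = 2×54.47×20.3/954 = 2.318 MPa.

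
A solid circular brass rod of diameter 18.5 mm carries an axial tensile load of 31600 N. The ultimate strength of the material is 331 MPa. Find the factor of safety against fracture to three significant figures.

A = πd²/4 = 268.8 mm².
σ = F/A = 31600/268.8 = 117.6 MPa.
n = 331/117.6 = 2.816.

n = 2.82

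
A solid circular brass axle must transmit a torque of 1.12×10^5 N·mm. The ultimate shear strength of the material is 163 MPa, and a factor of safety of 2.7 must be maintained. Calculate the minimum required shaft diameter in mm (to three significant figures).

d = 21.1 mm

Allowable shear stress τ_allow = 163/2.7 = 60.37 MPa.
For a solid shaft τ = 16T/(πd³), so d³ = 16T/(π τ_allow) = 16×112000/(π×60.37) = 9449 mm³.
d = (9449)^(1/3) = 21.14 mm.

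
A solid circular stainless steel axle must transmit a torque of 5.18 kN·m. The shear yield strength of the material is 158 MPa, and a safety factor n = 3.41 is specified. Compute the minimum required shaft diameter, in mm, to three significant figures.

Allowable shear stress τ_allow = 158/3.41 = 46.33 MPa.
For a solid shaft τ = 16T/(πd³), so d³ = 16T/(π τ_allow) = 16×5180000/(π×46.33) = 569400 mm³.
d = (569400)^(1/3) = 82.88 mm.

d = 82.9 mm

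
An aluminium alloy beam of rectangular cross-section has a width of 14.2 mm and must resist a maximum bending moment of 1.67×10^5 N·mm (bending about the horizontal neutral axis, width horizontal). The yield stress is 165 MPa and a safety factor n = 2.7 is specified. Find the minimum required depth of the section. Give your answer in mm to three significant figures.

σ_allow = 165/2.7 = 61.11 MPa.
For a rectangular section σ = 6M/(bh²), so h² = 6M/(b σ_allow) = 6×167000/(14.2×61.11) = 1155 mm².
h = 33.98 mm.

h = 34.0 mm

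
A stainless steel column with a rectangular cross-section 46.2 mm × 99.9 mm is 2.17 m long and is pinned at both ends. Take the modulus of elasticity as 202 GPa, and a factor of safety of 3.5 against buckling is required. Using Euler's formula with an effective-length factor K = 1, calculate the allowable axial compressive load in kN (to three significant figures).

P_allow = 99.3 kN

Buckling occurs about the weak axis: I_min = h·b³/12 = 99.9×46.2³/12 = 820900 mm⁴ (b = 46.2 mm is the smaller dimension).
Effective length L_e = KL = 1×2.17 m = 2170 mm.
Euler critical load P_cr = π²EI/L_e² = π²×202000×820900/2170² = 347600 N.
P_allow = P_cr/n = 347600/3.5 = 99310 N.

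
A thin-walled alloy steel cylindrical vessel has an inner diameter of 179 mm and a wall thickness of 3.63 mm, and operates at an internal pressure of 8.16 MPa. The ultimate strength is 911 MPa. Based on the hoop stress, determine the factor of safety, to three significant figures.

n = 4.53

σ_h = pD/(2t) = 8.16×179/(2×3.63) = 201.2 MPa.
n = 911/201.2 = 4.528.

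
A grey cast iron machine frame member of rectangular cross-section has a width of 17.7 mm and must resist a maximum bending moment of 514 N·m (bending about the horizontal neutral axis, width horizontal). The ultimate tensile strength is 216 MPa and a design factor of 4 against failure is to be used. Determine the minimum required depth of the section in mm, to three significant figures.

σ_allow = 216/4 = 54.00 MPa.
For a rectangular section σ = 6M/(bh²), so h² = 6M/(b σ_allow) = 6×514000/(17.7×54.00) = 3227 mm².
h = 56.80 mm.

h = 56.8 mm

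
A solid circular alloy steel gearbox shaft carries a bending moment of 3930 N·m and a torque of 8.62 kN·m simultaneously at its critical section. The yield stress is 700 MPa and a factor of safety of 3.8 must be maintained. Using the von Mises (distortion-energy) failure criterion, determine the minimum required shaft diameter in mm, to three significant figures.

d = 77.6 mm

σ_allow = σ_y/n = 700/3.8 = 184.2 MPa.
For a solid shaft σ_b = 32M/(πd³) and τ = 16T/(πd³), so the von Mises stress is σ' = (16/πd³)·√(4M²+3T²).
√(4M²+3T²) = √(4×(3.930×10^6)² + 3×(8.620×10^6)²) = 1.687×10^7 N·mm.
d³ = 16×1.687×10^7/(π×184.2) = 466500 mm³.
d = 77.56 mm.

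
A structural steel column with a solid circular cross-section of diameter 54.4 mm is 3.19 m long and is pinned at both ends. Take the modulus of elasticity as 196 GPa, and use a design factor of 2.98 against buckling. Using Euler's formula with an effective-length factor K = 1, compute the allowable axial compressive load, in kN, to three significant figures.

P_allow = 27.4 kN

I = πd⁴/64 = π×54.4⁴/64 = 429900 mm⁴.
Effective length L_e = KL = 1×3.19 m = 3190 mm.
Euler critical load P_cr = π²EI/L_e² = π²×196000×429900/3190² = 81720 N.
P_allow = P_cr/n = 81720/2.98 = 27420 N.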